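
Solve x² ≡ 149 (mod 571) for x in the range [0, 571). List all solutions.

Since 571 ≡ 3 (mod 4), a square root of 149 is 149^((571+1)/4) = 149^143 mod 571.
Repeated squaring: 149^2≡503, 149^4≡56, 149^8≡281, 149^16≡163, 149^32≡303, 149^64≡449, 149^128≡38 (mod 571).
149^143 = 149^(128+8+4+2+1) ≡ 283 (mod 571).
Check: 283² = 80089 ≡ 149 (mod 571). The two roots are 283 and 288.

283, 288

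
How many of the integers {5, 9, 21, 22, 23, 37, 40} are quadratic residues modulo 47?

3

(5/47) = -1 → non-residue.
(9/47) = +1 → QR.
(21/47) = +1 → QR.
(22/47) = -1 → non-residue.
(23/47) = -1 → non-residue.
(37/47) = +1 → QR.
(40/47) = -1 → non-residue.
Total quadratic residues among the 7: 3.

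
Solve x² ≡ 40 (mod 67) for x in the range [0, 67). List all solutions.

24, 43

Since 67 ≡ 3 (mod 4), a square root of 40 is 40^((67+1)/4) = 40^17 mod 67.
Repeated squaring: 40^2≡59, 40^4≡64, 40^8≡9, 40^16≡14 (mod 67).
40^17 = 40^(16+1) ≡ 24 (mod 67).
Check: 24² = 576 ≡ 40 (mod 67). The two roots are 24 and 43.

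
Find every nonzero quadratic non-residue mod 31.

3 6 11 12 13 15 17 21 22 23 24 26 27 29 30

Square k = 1,…,15 (k and 31−k give the same square):
1²=1, 2²=4, 3²=9, 4²=16, 5²=25, 6²≡5, 7²≡18, 8²≡2, 9²≡19, 10²≡7, 11²≡28, 12²≡20, 13²≡14, 14²≡10, 15²≡8 (mod 31).
The residues are {1, 2, 4, 5, 7, 8, 9, 10, 14, 16, 18, 19, 20, 25, 28}; the non-residues are the remaining 15 nonzero classes.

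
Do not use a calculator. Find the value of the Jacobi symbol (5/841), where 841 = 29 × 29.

Reciprocity: 5 ≡ 1 and 841 ≡ 1 (mod 4), so (5/841) = +(841/5).
Reduce top mod 5: now compute (1/5).
Reached (1/5) = 1. Collecting the sign flips along the way, the symbol is +1.

1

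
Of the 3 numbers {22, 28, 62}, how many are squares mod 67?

2

(22/67) = +1 → QR.
(28/67) = -1 → non-residue.
(62/67) = +1 → QR.
Total quadratic residues among the 3: 2.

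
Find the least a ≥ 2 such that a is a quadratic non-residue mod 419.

2

(2/419) = −1, so 2 is the smallest positive non-residue mod 419.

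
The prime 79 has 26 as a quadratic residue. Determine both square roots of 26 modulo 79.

37, 42

Since 79 ≡ 3 (mod 4), a square root of 26 is 26^((79+1)/4) = 26^20 mod 79.
Repeated squaring: 26^2≡44, 26^4≡40, 26^8≡20, 26^16≡5 (mod 79).
26^20 = 26^(16+4) ≡ 42 (mod 79).
Check: 42² = 1764 ≡ 26 (mod 79). The two roots are 37 and 42.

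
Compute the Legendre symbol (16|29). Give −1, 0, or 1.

1

Pull out 2^4: since 29 ≡ 5 (mod 8), (2/29) = -1, so (2/29)^4 = +1.
Reached (1/29) = 1. Collecting the sign flips along the way, the symbol is +1.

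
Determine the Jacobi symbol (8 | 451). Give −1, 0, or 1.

-1

Pull out 2^3: since 451 ≡ 3 (mod 8), (2/451) = -1, so (2/451)^3 = -1.
Reached (1/451) = 1. Collecting the sign flips along the way, the symbol is -1.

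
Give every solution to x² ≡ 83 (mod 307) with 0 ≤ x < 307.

Since 307 ≡ 3 (mod 4), a square root of 83 is 83^((307+1)/4) = 83^77 mod 307.
Repeated squaring: 83^2≡135, 83^4≡112, 83^8≡264, 83^16≡7, 83^32≡49, 83^64≡252 (mod 307).
83^77 = 83^(64+8+4+1) ≡ 156 (mod 307).
Check: 156² = 24336 ≡ 83 (mod 307). The two roots are 151 and 156.

151, 156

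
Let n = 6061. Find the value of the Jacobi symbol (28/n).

-1

Pull out 2^2: since 6061 ≡ 5 (mod 8), (2/6061) = -1, so (2/6061)^2 = +1.
Reciprocity: 7 ≡ 3 and 6061 ≡ 1 (mod 4), so (7/6061) = +(6061/7).
Reduce top mod 7: now compute (6/7).
Pull out 2: since 7 ≡ 7 (mod 8), (2/7) = +1.
Reciprocity: 3 ≡ 3 and 7 ≡ 3 (mod 4), so (3/7) = −(7/3).
Reduce top mod 3: now compute (1/3).
Reached (1/3) = 1. Collecting the sign flips along the way, the symbol is -1.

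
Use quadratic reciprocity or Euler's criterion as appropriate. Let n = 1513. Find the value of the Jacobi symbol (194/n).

-1

Pull out 2: since 1513 ≡ 1 (mod 8), (2/1513) = +1.
Reciprocity: 97 ≡ 1 and 1513 ≡ 1 (mod 4), so (97/1513) = +(1513/97).
Reduce top mod 97: now compute (58/97).
Pull out 2: since 97 ≡ 1 (mod 8), (2/97) = +1.
Reciprocity: 29 ≡ 1 and 97 ≡ 1 (mod 4), so (29/97) = +(97/29).
Reduce top mod 29: now compute (10/29).
Pull out 2: since 29 ≡ 5 (mod 8), (2/29) = -1.
Reciprocity: 5 ≡ 1 and 29 ≡ 1 (mod 4), so (5/29) = +(29/5).
Reduce top mod 5: now compute (4/5).
Pull out 2^2: since 5 ≡ 5 (mod 8), (2/5) = -1, so (2/5)^2 = +1.
Reached (1/5) = 1. Collecting the sign flips along the way, the symbol is -1.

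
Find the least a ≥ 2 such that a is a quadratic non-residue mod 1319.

(2/1319) = +1, so 2 is a residue.
(3/1319) = +1, so 3 is a residue.
(4/1319) = +1, so 4 is a residue.
(5/1319) = +1, so 5 is a residue.
(6/1319) = +1, so 6 is a residue.
(7/1319) = +1, so 7 is a residue.
(8/1319) = +1, so 8 is a residue.
(9/1319) = +1, so 9 is a residue.
(10/1319) = +1, so 10 is a residue.
(11/1319) = +1, so 11 is a residue.
(12/1319) = +1, so 12 is a residue.
(13/1319) = −1, so 13 is the smallest positive non-residue mod 1319.

13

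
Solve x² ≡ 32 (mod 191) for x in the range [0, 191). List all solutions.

Since 191 ≡ 3 (mod 4), a square root of 32 is 32^((191+1)/4) = 32^48 mod 191.
Repeated squaring: 32^2≡69, 32^4≡177, 32^8≡5, 32^16≡25, 32^32≡52 (mod 191).
32^48 = 32^(32+16) ≡ 154 (mod 191).
Check: 154² = 23716 ≡ 32 (mod 191). The two roots are 37 and 154.

37, 154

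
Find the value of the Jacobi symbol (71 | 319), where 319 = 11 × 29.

Reciprocity: 71 ≡ 3 and 319 ≡ 3 (mod 4), so (71/319) = −(319/71).
Reduce top mod 71: now compute (35/71).
Reciprocity: 35 ≡ 3 and 71 ≡ 3 (mod 4), so (35/71) = −(71/35).
Reduce top mod 35: now compute (1/35).
Reached (1/35) = 1. Collecting the sign flips along the way, the symbol is +1.

1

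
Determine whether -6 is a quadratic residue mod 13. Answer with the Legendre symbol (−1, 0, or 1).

-1

First reduce: -6 ≡ 7 (mod 13).
Reciprocity: 7 ≡ 3 and 13 ≡ 1 (mod 4), so (7/13) = +(13/7).
Reduce top mod 7: now compute (6/7).
Pull out 2: since 7 ≡ 7 (mod 8), (2/7) = +1.
Reciprocity: 3 ≡ 3 and 7 ≡ 3 (mod 4), so (3/7) = −(7/3).
Reduce top mod 3: now compute (1/3).
Reached (1/3) = 1. Collecting the sign flips along the way, the symbol is -1.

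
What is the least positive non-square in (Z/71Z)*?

7

(2/71) = +1, so 2 is a residue.
(3/71) = +1, so 3 is a residue.
(4/71) = +1, so 4 is a residue.
(5/71) = +1, so 5 is a residue.
(6/71) = +1, so 6 is a residue.
(7/71) = −1, so 7 is the smallest positive non-residue mod 71.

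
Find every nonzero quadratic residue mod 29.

Square k = 1,…,14 (k and 29−k give the same square):
1²=1, 2²=4, 3²=9, 4²=16, 5²=25, 6²≡7, 7²≡20, 8²≡6, 9²≡23, 10²≡13, 11²≡5, 12²≡28, 13²≡24, 14²≡22 (mod 29).
So the quadratic residues mod 29 are {1, 4, 5, 6, 7, 9, 13, 16, 20, 22, 23, 24, 25, 28}.

1,4,5,6,7,9,13,16,20,22,23,24,25,28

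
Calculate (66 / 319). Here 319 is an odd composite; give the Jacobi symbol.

Pull out 2: since 319 ≡ 7 (mod 8), (2/319) = +1.
Reciprocity: 33 ≡ 1 and 319 ≡ 3 (mod 4), so (33/319) = +(319/33).
Reduce top mod 33: now compute (22/33).
Pull out 2: since 33 ≡ 1 (mod 8), (2/33) = +1.
Reciprocity: 11 ≡ 3 and 33 ≡ 1 (mod 4), so (11/33) = +(33/11).
Reduce top mod 11: now compute (0/11).
Top reduces to 0: gcd > 1, so the symbol is 0.

0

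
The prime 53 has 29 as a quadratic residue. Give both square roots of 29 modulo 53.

20, 33

53 ≡ 1 (mod 4), so we find a root by search.
Trying successive values, 20² = 400 ≡ 29 (mod 53). The other root is 53 − 20 = 33.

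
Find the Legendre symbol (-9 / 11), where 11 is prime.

-1

Euler's criterion: (-9/11) ≡ 2^5 (mod 11).
2^2 ≡ 4 (mod 11)
2^4 ≡ 5 (mod 11)
2^5 = 2^(4+1) ≡ 10 (mod 11).
Result is 10 ≡ −1, so (-9/11) = −1.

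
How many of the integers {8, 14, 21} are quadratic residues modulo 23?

1

(8/23) = +1 → QR.
(14/23) = -1 → non-residue.
(21/23) = -1 → non-residue.
Total quadratic residues among the 3: 1.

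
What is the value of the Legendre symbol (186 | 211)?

-1

Pull out 2: since 211 ≡ 3 (mod 8), (2/211) = -1.
Reciprocity: 93 ≡ 1 and 211 ≡ 3 (mod 4), so (93/211) = +(211/93).
Reduce top mod 93: now compute (25/93).
Reciprocity: 25 ≡ 1 and 93 ≡ 1 (mod 4), so (25/93) = +(93/25).
Reduce top mod 25: now compute (18/25).
Pull out 2: since 25 ≡ 1 (mod 8), (2/25) = +1.
Reciprocity: 9 ≡ 1 and 25 ≡ 1 (mod 4), so (9/25) = +(25/9).
Reduce top mod 9: now compute (7/9).
Reciprocity: 7 ≡ 3 and 9 ≡ 1 (mod 4), so (7/9) = +(9/7).
Reduce top mod 7: now compute (2/7).
Pull out 2: since 7 ≡ 7 (mod 8), (2/7) = +1.
Reached (1/7) = 1. Collecting the sign flips along the way, the symbol is -1.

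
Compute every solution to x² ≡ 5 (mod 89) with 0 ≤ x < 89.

89 ≡ 1 (mod 4), so we find a root by search.
Trying successive values, 19² = 361 ≡ 5 (mod 89). The other root is 89 − 19 = 70.

19, 70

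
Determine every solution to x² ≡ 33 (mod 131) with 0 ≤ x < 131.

Since 131 ≡ 3 (mod 4), a square root of 33 is 33^((131+1)/4) = 33^33 mod 131.
Repeated squaring: 33^2≡41, 33^4≡109, 33^8≡91, 33^16≡28, 33^32≡129 (mod 131).
33^33 = 33^(32+1) ≡ 65 (mod 131).
Check: 65² = 4225 ≡ 33 (mod 131). The two roots are 65 and 66.

65, 66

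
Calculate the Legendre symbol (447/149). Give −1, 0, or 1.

0

First reduce: 447 ≡ 0 (mod 149).
Top reduces to 0: gcd > 1, so the symbol is 0.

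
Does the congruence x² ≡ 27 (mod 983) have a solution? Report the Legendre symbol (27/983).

Reciprocity: 27 ≡ 3 and 983 ≡ 3 (mod 4), so (27/983) = −(983/27).
Reduce top mod 27: now compute (11/27).
Reciprocity: 11 ≡ 3 and 27 ≡ 3 (mod 4), so (11/27) = −(27/11).
Reduce top mod 11: now compute (5/11).
Reciprocity: 5 ≡ 1 and 11 ≡ 3 (mod 4), so (5/11) = +(11/5).
Reduce top mod 5: now compute (1/5).
Reached (1/5) = 1. Collecting the sign flips along the way, the symbol is +1.

1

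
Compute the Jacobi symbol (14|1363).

Pull out 2: since 1363 ≡ 3 (mod 8), (2/1363) = -1.
Reciprocity: 7 ≡ 3 and 1363 ≡ 3 (mod 4), so (7/1363) = −(1363/7).
Reduce top mod 7: now compute (5/7).
Reciprocity: 5 ≡ 1 and 7 ≡ 3 (mod 4), so (5/7) = +(7/5).
Reduce top mod 5: now compute (2/5).
Pull out 2: since 5 ≡ 5 (mod 8), (2/5) = -1.
Reached (1/5) = 1. Collecting the sign flips along the way, the symbol is -1.

-1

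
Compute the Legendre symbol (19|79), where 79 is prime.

1

Reciprocity: 19 ≡ 3 and 79 ≡ 3 (mod 4), so (19/79) = −(79/19).
Reduce top mod 19: now compute (3/19).
Reciprocity: 3 ≡ 3 and 19 ≡ 3 (mod 4), so (3/19) = −(19/3).
Reduce top mod 3: now compute (1/3).
Reached (1/3) = 1. Collecting the sign flips along the way, the symbol is +1.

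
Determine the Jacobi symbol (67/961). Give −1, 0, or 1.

Reciprocity: 67 ≡ 3 and 961 ≡ 1 (mod 4), so (67/961) = +(961/67).
Reduce top mod 67: now compute (23/67).
Reciprocity: 23 ≡ 3 and 67 ≡ 3 (mod 4), so (23/67) = −(67/23).
Reduce top mod 23: now compute (21/23).
Reciprocity: 21 ≡ 1 and 23 ≡ 3 (mod 4), so (21/23) = +(23/21).
Reduce top mod 21: now compute (2/21).
Pull out 2: since 21 ≡ 5 (mod 8), (2/21) = -1.
Reached (1/21) = 1. Collecting the sign flips along the way, the symbol is +1.

1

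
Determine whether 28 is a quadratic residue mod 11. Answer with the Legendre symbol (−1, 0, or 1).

-1

Euler's criterion: (28/11) ≡ 6^5 (mod 11).
6^2 ≡ 3 (mod 11)
6^4 ≡ 9 (mod 11)
6^5 = 6^(4+1) ≡ 10 (mod 11).
Result is 10 ≡ −1, so (28/11) = −1.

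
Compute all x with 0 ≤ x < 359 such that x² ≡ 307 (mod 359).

Since 359 ≡ 3 (mod 4), a square root of 307 is 307^((359+1)/4) = 307^90 mod 359.
Repeated squaring: 307^2≡191, 307^4≡222, 307^8≡101, 307^16≡149, 307^32≡302, 307^64≡18 (mod 359).
307^90 = 307^(64+16+8+2) ≡ 100 (mod 359).
Check: 100² = 10000 ≡ 307 (mod 359). The two roots are 100 and 259.

100, 259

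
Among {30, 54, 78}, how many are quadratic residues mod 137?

(30/137) = +1 → QR.
(54/137) = -1 → non-residue.
(78/137) = +1 → QR.
Total quadratic residues among the 3: 2.

2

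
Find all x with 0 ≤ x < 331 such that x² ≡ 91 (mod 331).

129, 202

Since 331 ≡ 3 (mod 4), a square root of 91 is 91^((331+1)/4) = 91^83 mod 331.
Repeated squaring: 91^2≡6, 91^4≡36, 91^8≡303, 91^16≡122, 91^32≡320, 91^64≡121 (mod 331).
91^83 = 91^(64+16+2+1) ≡ 202 (mod 331).
Check: 202² = 40804 ≡ 91 (mod 331). The two roots are 129 and 202.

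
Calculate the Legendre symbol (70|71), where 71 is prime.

Pull out 2: since 71 ≡ 7 (mod 8), (2/71) = +1.
Reciprocity: 35 ≡ 3 and 71 ≡ 3 (mod 4), so (35/71) = −(71/35).
Reduce top mod 35: now compute (1/35).
Reached (1/35) = 1. Collecting the sign flips along the way, the symbol is -1.

-1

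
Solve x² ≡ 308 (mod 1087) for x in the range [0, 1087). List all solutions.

315, 772

Since 1087 ≡ 3 (mod 4), a square root of 308 is 308^((1087+1)/4) = 308^272 mod 1087.
Repeated squaring: 308^2≡295, 308^4≡65, 308^8≡964, 308^16≡998, 308^32≡312, 308^64≡601, 308^128≡317, 308^256≡485 (mod 1087).
308^272 = 308^(256+16) ≡ 315 (mod 1087).
Check: 315² = 99225 ≡ 308 (mod 1087). The two roots are 315 and 772.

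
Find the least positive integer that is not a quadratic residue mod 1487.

5

(2/1487) = +1, so 2 is a residue.
(3/1487) = +1, so 3 is a residue.
(4/1487) = +1, so 4 is a residue.
(5/1487) = −1, so 5 is the smallest positive non-residue mod 1487.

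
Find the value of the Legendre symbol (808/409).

First reduce: 808 ≡ 399 (mod 409).
Reciprocity: 399 ≡ 3 and 409 ≡ 1 (mod 4), so (399/409) = +(409/399).
Reduce top mod 399: now compute (10/399).
Pull out 2: since 399 ≡ 7 (mod 8), (2/399) = +1.
Reciprocity: 5 ≡ 1 and 399 ≡ 3 (mod 4), so (5/399) = +(399/5).
Reduce top mod 5: now compute (4/5).
Pull out 2^2: since 5 ≡ 5 (mod 8), (2/5) = -1, so (2/5)^2 = +1.
Reached (1/5) = 1. Collecting the sign flips along the way, the symbol is +1.

1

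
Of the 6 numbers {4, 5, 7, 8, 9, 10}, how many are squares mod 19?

(4/19) = +1 → QR.
(5/19) = +1 → QR.
(7/19) = +1 → QR.
(8/19) = -1 → non-residue.
(9/19) = +1 → QR.
(10/19) = -1 → non-residue.
Total quadratic residues among the 6: 4.

4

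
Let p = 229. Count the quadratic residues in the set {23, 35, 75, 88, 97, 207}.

2

(23/229) = -1 → non-residue.
(35/229) = -1 → non-residue.
(75/229) = +1 → QR.
(88/229) = -1 → non-residue.
(97/229) = +1 → QR.
(207/229) = -1 → non-residue.
Total quadratic residues among the 6: 2.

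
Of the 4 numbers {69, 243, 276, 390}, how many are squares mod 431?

3

(69/431) = +1 → QR.
(243/431) = +1 → QR.
(276/431) = +1 → QR.
(390/431) = -1 → non-residue.
Total quadratic residues among the 4: 3.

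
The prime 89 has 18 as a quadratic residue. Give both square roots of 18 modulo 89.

89 ≡ 1 (mod 4), so we find a root by search.
Trying successive values, 14² = 196 ≡ 18 (mod 89). The other root is 89 − 14 = 75.

14, 75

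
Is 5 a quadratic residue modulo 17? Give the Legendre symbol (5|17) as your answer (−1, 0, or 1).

Reciprocity: 5 ≡ 1 and 17 ≡ 1 (mod 4), so (5/17) = +(17/5).
Reduce top mod 5: now compute (2/5).
Pull out 2: since 5 ≡ 5 (mod 8), (2/5) = -1.
Reached (1/5) = 1. Collecting the sign flips along the way, the symbol is -1.

-1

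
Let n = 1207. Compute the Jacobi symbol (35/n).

-1

Reciprocity: 35 ≡ 3 and 1207 ≡ 3 (mod 4), so (35/1207) = −(1207/35).
Reduce top mod 35: now compute (17/35).
Reciprocity: 17 ≡ 1 and 35 ≡ 3 (mod 4), so (17/35) = +(35/17).
Reduce top mod 17: now compute (1/17).
Reached (1/17) = 1. Collecting the sign flips along the way, the symbol is -1.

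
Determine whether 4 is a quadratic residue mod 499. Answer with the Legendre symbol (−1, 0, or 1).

Euler's criterion: (4/499) ≡ 4^249 (mod 499).
4^2 ≡ 16 (mod 499)
4^4 ≡ 256 (mod 499)
4^8 ≡ 167 (mod 499)
4^16 ≡ 444 (mod 499)
4^32 ≡ 31 (mod 499)
4^64 ≡ 462 (mod 499)
4^128 ≡ 371 (mod 499)
4^249 = 4^(128+64+32+16+8+1) ≡ 1 (mod 499).
Result is 1, so (4/499) = 1.

1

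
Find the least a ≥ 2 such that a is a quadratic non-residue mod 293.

(2/293) = −1, so 2 is the smallest positive non-residue mod 293.

2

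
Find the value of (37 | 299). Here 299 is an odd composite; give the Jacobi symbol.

1

Reciprocity: 37 ≡ 1 and 299 ≡ 3 (mod 4), so (37/299) = +(299/37).
Reduce top mod 37: now compute (3/37).
Reciprocity: 3 ≡ 3 and 37 ≡ 1 (mod 4), so (3/37) = +(37/3).
Reduce top mod 3: now compute (1/3).
Reached (1/3) = 1. Collecting the sign flips along the way, the symbol is +1.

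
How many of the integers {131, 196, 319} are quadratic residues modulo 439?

(131/439) = -1 → non-residue.
(196/439) = +1 → QR.
(319/439) = +1 → QR.
Total quadratic residues among the 3: 2.

2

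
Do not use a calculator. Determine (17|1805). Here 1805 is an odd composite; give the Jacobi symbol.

-1

Reciprocity: 17 ≡ 1 and 1805 ≡ 1 (mod 4), so (17/1805) = +(1805/17).
Reduce top mod 17: now compute (3/17).
Reciprocity: 3 ≡ 3 and 17 ≡ 1 (mod 4), so (3/17) = +(17/3).
Reduce top mod 3: now compute (2/3).
Pull out 2: since 3 ≡ 3 (mod 8), (2/3) = -1.
Reached (1/3) = 1. Collecting the sign flips along the way, the symbol is -1.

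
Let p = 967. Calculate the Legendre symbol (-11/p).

-1

First reduce: -11 ≡ 956 (mod 967).
Pull out 2^2: since 967 ≡ 7 (mod 8), (2/967) = +1, so (2/967)^2 = +1.
Reciprocity: 239 ≡ 3 and 967 ≡ 3 (mod 4), so (239/967) = −(967/239).
Reduce top mod 239: now compute (11/239).
Reciprocity: 11 ≡ 3 and 239 ≡ 3 (mod 4), so (11/239) = −(239/11).
Reduce top mod 11: now compute (8/11).
Pull out 2^3: since 11 ≡ 3 (mod 8), (2/11) = -1, so (2/11)^3 = -1.
Reached (1/11) = 1. Collecting the sign flips along the way, the symbol is -1.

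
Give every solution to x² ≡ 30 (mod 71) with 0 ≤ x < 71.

32, 39

Since 71 ≡ 3 (mod 4), a square root of 30 is 30^((71+1)/4) = 30^18 mod 71.
Repeated squaring: 30^2≡48, 30^4≡32, 30^8≡30, 30^16≡48 (mod 71).
30^18 = 30^(16+2) ≡ 32 (mod 71).
Check: 32² = 1024 ≡ 30 (mod 71). The two roots are 32 and 39.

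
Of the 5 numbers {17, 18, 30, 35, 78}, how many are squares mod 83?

3

(17/83) = +1 → QR.
(18/83) = -1 → non-residue.
(30/83) = +1 → QR.
(35/83) = -1 → non-residue.
(78/83) = +1 → QR.
Total quadratic residues among the 5: 3.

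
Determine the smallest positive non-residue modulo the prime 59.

2

(2/59) = −1, so 2 is the smallest positive non-residue mod 59.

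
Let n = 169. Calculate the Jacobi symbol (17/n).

Reciprocity: 17 ≡ 1 and 169 ≡ 1 (mod 4), so (17/169) = +(169/17).
Reduce top mod 17: now compute (16/17).
Pull out 2^4: since 17 ≡ 1 (mod 8), (2/17) = +1, so (2/17)^4 = +1.
Reached (1/17) = 1. Collecting the sign flips along the way, the symbol is +1.

1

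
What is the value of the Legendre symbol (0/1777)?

0

Top reduces to 0: gcd > 1, so the symbol is 0.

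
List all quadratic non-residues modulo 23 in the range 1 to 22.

Square k = 1,…,11 (k and 23−k give the same square):
1²=1, 2²=4, 3²=9, 4²=16, 5²≡2, 6²≡13, 7²≡3, 8²≡18, 9²≡12, 10²≡8, 11²≡6 (mod 23).
The residues are {1, 2, 3, 4, 6, 8, 9, 12, 13, 16, 18}; the non-residues are the remaining 11 nonzero classes.

5, 7, 10, 11, 14, 15, 17, 19, 20, 21, 22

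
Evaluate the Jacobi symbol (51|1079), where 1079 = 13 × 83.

1

Reciprocity: 51 ≡ 3 and 1079 ≡ 3 (mod 4), so (51/1079) = −(1079/51).
Reduce top mod 51: now compute (8/51).
Pull out 2^3: since 51 ≡ 3 (mod 8), (2/51) = -1, so (2/51)^3 = -1.
Reached (1/51) = 1. Collecting the sign flips along the way, the symbol is +1.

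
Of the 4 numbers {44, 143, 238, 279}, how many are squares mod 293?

(44/293) = -1 → non-residue.
(143/293) = +1 → QR.
(238/293) = +1 → QR.
(279/293) = +1 → QR.
Total quadratic residues among the 4: 3.

3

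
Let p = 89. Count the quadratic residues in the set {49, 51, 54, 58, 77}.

(49/89) = +1 → QR.
(51/89) = -1 → non-residue.
(54/89) = -1 → non-residue.
(58/89) = -1 → non-residue.
(77/89) = -1 → non-residue.
Total quadratic residues among the 5: 1.

1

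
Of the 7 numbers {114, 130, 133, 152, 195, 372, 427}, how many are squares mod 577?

(114/577) = +1 → QR.
(130/577) = +1 → QR.
(133/577) = -1 → non-residue.
(152/577) = +1 → QR.
(195/577) = +1 → QR.
(372/577) = +1 → QR.
(427/577) = +1 → QR.
Total quadratic residues among the 7: 6.

6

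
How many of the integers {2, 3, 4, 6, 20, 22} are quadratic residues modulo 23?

(2/23) = +1 → QR.
(3/23) = +1 → QR.
(4/23) = +1 → QR.
(6/23) = +1 → QR.
(20/23) = -1 → non-residue.
(22/23) = -1 → non-residue.
Total quadratic residues among the 6: 4.

4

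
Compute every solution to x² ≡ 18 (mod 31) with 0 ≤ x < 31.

7, 24

Since 31 ≡ 3 (mod 4), a square root of 18 is 18^((31+1)/4) = 18^8 mod 31.
Repeated squaring: 18^2≡14, 18^4≡10, 18^8≡7 (mod 31).
18^8 = 18^(8) ≡ 7 (mod 31).
Check: 7² = 49 ≡ 18 (mod 31). The two roots are 7 and 24.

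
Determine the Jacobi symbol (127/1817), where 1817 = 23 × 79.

Reciprocity: 127 ≡ 3 and 1817 ≡ 1 (mod 4), so (127/1817) = +(1817/127).
Reduce top mod 127: now compute (39/127).
Reciprocity: 39 ≡ 3 and 127 ≡ 3 (mod 4), so (39/127) = −(127/39).
Reduce top mod 39: now compute (10/39).
Pull out 2: since 39 ≡ 7 (mod 8), (2/39) = +1.
Reciprocity: 5 ≡ 1 and 39 ≡ 3 (mod 4), so (5/39) = +(39/5).
Reduce top mod 5: now compute (4/5).
Pull out 2^2: since 5 ≡ 5 (mod 8), (2/5) = -1, so (2/5)^2 = +1.
Reached (1/5) = 1. Collecting the sign flips along the way, the symbol is -1.

-1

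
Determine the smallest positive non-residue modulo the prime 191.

(2/191) = +1, so 2 is a residue.
(3/191) = +1, so 3 is a residue.
(4/191) = +1, so 4 is a residue.
(5/191) = +1, so 5 is a residue.
(6/191) = +1, so 6 is a residue.
(7/191) = −1, so 7 is the smallest positive non-residue mod 191.

7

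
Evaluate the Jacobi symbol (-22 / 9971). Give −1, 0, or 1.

First reduce: -22 ≡ 9949 (mod 9971).
Reciprocity: 9949 ≡ 1 and 9971 ≡ 3 (mod 4), so (9949/9971) = +(9971/9949).
Reduce top mod 9949: now compute (22/9949).
Pull out 2: since 9949 ≡ 5 (mod 8), (2/9949) = -1.
Reciprocity: 11 ≡ 3 and 9949 ≡ 1 (mod 4), so (11/9949) = +(9949/11).
Reduce top mod 11: now compute (5/11).
Reciprocity: 5 ≡ 1 and 11 ≡ 3 (mod 4), so (5/11) = +(11/5).
Reduce top mod 5: now compute (1/5).
Reached (1/5) = 1. Collecting the sign flips along the way, the symbol is -1.

-1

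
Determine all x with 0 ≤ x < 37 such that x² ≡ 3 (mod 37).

15, 22

37 ≡ 1 (mod 4), so we find a root by search.
Trying successive values, 15² = 225 ≡ 3 (mod 37). The other root is 37 − 15 = 22.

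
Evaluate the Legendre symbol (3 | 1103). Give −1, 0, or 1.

1

Reciprocity: 3 ≡ 3 and 1103 ≡ 3 (mod 4), so (3/1103) = −(1103/3).
Reduce top mod 3: now compute (2/3).
Pull out 2: since 3 ≡ 3 (mod 8), (2/3) = -1.
Reached (1/3) = 1. Collecting the sign flips along the way, the symbol is +1.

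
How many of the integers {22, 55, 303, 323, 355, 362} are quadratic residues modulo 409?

2

(22/409) = -1 → non-residue.
(55/409) = -1 → non-residue.
(303/409) = +1 → QR.
(323/409) = -1 → non-residue.
(355/409) = +1 → QR.
(362/409) = -1 → non-residue.
Total quadratic residues among the 6: 2.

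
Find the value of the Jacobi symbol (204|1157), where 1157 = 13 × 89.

Pull out 2^2: since 1157 ≡ 5 (mod 8), (2/1157) = -1, so (2/1157)^2 = +1.
Reciprocity: 51 ≡ 3 and 1157 ≡ 1 (mod 4), so (51/1157) = +(1157/51).
Reduce top mod 51: now compute (35/51).
Reciprocity: 35 ≡ 3 and 51 ≡ 3 (mod 4), so (35/51) = −(51/35).
Reduce top mod 35: now compute (16/35).
Pull out 2^4: since 35 ≡ 3 (mod 8), (2/35) = -1, so (2/35)^4 = +1.
Reached (1/35) = 1. Collecting the sign flips along the way, the symbol is -1.

-1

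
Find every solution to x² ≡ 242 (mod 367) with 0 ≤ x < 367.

Since 367 ≡ 3 (mod 4), a square root of 242 is 242^((367+1)/4) = 242^92 mod 367.
Repeated squaring: 242^2≡211, 242^4≡114, 242^8≡151, 242^16≡47, 242^32≡7, 242^64≡49 (mod 367).
242^92 = 242^(64+16+8+4) ≡ 135 (mod 367).
Check: 135² = 18225 ≡ 242 (mod 367). The two roots are 135 and 232.

135, 232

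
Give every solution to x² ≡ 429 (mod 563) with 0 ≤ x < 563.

100, 463

Since 563 ≡ 3 (mod 4), a square root of 429 is 429^((563+1)/4) = 429^141 mod 563.
Repeated squaring: 429^2≡503, 429^4≡222, 429^8≡303, 429^16≡40, 429^32≡474, 429^64≡39, 429^128≡395 (mod 563).
429^141 = 429^(128+8+4+1) ≡ 100 (mod 563).
Check: 100² = 10000 ≡ 429 (mod 563). The two roots are 100 and 463.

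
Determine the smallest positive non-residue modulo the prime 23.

5

(2/23) = +1, so 2 is a residue.
(3/23) = +1, so 3 is a residue.
(4/23) = +1, so 4 is a residue.
(5/23) = −1, so 5 is the smallest positive non-residue mod 23.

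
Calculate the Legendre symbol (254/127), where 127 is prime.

First reduce: 254 ≡ 0 (mod 127).
Top reduces to 0: gcd > 1, so the symbol is 0.

0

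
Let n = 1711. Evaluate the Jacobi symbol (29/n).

0

Reciprocity: 29 ≡ 1 and 1711 ≡ 3 (mod 4), so (29/1711) = +(1711/29).
Reduce top mod 29: now compute (0/29).
Top reduces to 0: gcd > 1, so the symbol is 0.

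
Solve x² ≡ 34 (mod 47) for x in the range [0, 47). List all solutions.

9, 38

Since 47 ≡ 3 (mod 4), a square root of 34 is 34^((47+1)/4) = 34^12 mod 47.
Repeated squaring: 34^2≡28, 34^4≡32, 34^8≡37 (mod 47).
34^12 = 34^(8+4) ≡ 9 (mod 47).
Check: 9² = 81 ≡ 34 (mod 47). The two roots are 9 and 38.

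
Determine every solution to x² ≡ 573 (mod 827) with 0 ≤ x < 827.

Since 827 ≡ 3 (mod 4), a square root of 573 is 573^((827+1)/4) = 573^207 mod 827.
Repeated squaring: 573^2≡10, 573^4≡100, 573^8≡76, 573^16≡814, 573^32≡169, 573^64≡443, 573^128≡250 (mod 827).
573^207 = 573^(128+64+8+4+2+1) ≡ 537 (mod 827).
Check: 537² = 288369 ≡ 573 (mod 827). The two roots are 290 and 537.

290, 537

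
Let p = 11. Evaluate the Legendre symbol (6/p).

-1

Euler's criterion: (6/11) ≡ 6^5 (mod 11).
6^2 ≡ 3 (mod 11)
6^4 ≡ 9 (mod 11)
6^5 = 6^(4+1) ≡ 10 (mod 11).
Result is 10 ≡ −1, so (6/11) = −1.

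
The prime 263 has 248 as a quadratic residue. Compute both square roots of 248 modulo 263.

Since 263 ≡ 3 (mod 4), a square root of 248 is 248^((263+1)/4) = 248^66 mod 263.
Repeated squaring: 248^2≡225, 248^4≡129, 248^8≡72, 248^16≡187, 248^32≡253, 248^64≡100 (mod 263).
248^66 = 248^(64+2) ≡ 145 (mod 263).
Check: 145² = 21025 ≡ 248 (mod 263). The two roots are 118 and 145.

118, 145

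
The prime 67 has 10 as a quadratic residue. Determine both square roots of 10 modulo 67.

Since 67 ≡ 3 (mod 4), a square root of 10 is 10^((67+1)/4) = 10^17 mod 67.
Repeated squaring: 10^2≡33, 10^4≡17, 10^8≡21, 10^16≡39 (mod 67).
10^17 = 10^(16+1) ≡ 55 (mod 67).
Check: 55² = 3025 ≡ 10 (mod 67). The two roots are 12 and 55.

12, 55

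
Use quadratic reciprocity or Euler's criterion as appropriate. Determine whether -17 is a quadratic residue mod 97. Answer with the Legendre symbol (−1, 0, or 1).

-1

First reduce: -17 ≡ 80 (mod 97).
Pull out 2^4: since 97 ≡ 1 (mod 8), (2/97) = +1, so (2/97)^4 = +1.
Reciprocity: 5 ≡ 1 and 97 ≡ 1 (mod 4), so (5/97) = +(97/5).
Reduce top mod 5: now compute (2/5).
Pull out 2: since 5 ≡ 5 (mod 8), (2/5) = -1.
Reached (1/5) = 1. Collecting the sign flips along the way, the symbol is -1.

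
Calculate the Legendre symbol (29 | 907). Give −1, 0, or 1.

Euler's criterion: (29/907) ≡ 29^453 (mod 907).
29^2 ≡ 841 (mod 907)
29^4 ≡ 728 (mod 907)
29^8 ≡ 296 (mod 907)
29^16 ≡ 544 (mod 907)
29^32 ≡ 254 (mod 907)
29^64 ≡ 119 (mod 907)
29^128 ≡ 556 (mod 907)
29^256 ≡ 756 (mod 907)
29^453 = 29^(256+128+64+4+1) ≡ 906 (mod 907).
Result is 906 ≡ −1, so (29/907) = −1.

-1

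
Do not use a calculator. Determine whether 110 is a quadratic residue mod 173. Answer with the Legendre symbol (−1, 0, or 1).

-1

Pull out 2: since 173 ≡ 5 (mod 8), (2/173) = -1.
Reciprocity: 55 ≡ 3 and 173 ≡ 1 (mod 4), so (55/173) = +(173/55).
Reduce top mod 55: now compute (8/55).
Pull out 2^3: since 55 ≡ 7 (mod 8), (2/55) = +1, so (2/55)^3 = +1.
Reached (1/55) = 1. Collecting the sign flips along the way, the symbol is -1.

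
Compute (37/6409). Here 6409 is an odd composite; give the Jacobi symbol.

Reciprocity: 37 ≡ 1 and 6409 ≡ 1 (mod 4), so (37/6409) = +(6409/37).
Reduce top mod 37: now compute (8/37).
Pull out 2^3: since 37 ≡ 5 (mod 8), (2/37) = -1, so (2/37)^3 = -1.
Reached (1/37) = 1. Collecting the sign flips along the way, the symbol is -1.

-1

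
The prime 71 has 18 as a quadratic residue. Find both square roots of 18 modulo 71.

Since 71 ≡ 3 (mod 4), a square root of 18 is 18^((71+1)/4) = 18^18 mod 71.
Repeated squaring: 18^2≡40, 18^4≡38, 18^8≡24, 18^16≡8 (mod 71).
18^18 = 18^(16+2) ≡ 36 (mod 71).
Check: 36² = 1296 ≡ 18 (mod 71). The two roots are 35 and 36.

35, 36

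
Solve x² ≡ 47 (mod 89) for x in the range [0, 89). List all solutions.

15, 74

89 ≡ 1 (mod 4), so we find a root by search.
Trying successive values, 15² = 225 ≡ 47 (mod 89). The other root is 89 − 15 = 74.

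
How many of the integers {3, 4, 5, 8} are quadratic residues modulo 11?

(3/11) = +1 → QR.
(4/11) = +1 → QR.
(5/11) = +1 → QR.
(8/11) = -1 → non-residue.
Total quadratic residues among the 4: 3.

3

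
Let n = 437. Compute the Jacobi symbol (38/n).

Pull out 2: since 437 ≡ 5 (mod 8), (2/437) = -1.
Reciprocity: 19 ≡ 3 and 437 ≡ 1 (mod 4), so (19/437) = +(437/19).
Reduce top mod 19: now compute (0/19).
Top reduces to 0: gcd > 1, so the symbol is 0.

0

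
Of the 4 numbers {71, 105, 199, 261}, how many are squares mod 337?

0

(71/337) = -1 → non-residue.
(105/337) = -1 → non-residue.
(199/337) = -1 → non-residue.
(261/337) = -1 → non-residue.
Total quadratic residues among the 4: 0.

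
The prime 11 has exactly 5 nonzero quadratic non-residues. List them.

Square k = 1,…,5 (k and 11−k give the same square):
1²=1, 2²=4, 3²=9, 4²≡5, 5²≡3 (mod 11).
The residues are {1, 3, 4, 5, 9}; the non-residues are the remaining 5 nonzero classes.

2,6,7,8,10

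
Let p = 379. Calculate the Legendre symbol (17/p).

Reciprocity: 17 ≡ 1 and 379 ≡ 3 (mod 4), so (17/379) = +(379/17).
Reduce top mod 17: now compute (5/17).
Reciprocity: 5 ≡ 1 and 17 ≡ 1 (mod 4), so (5/17) = +(17/5).
Reduce top mod 5: now compute (2/5).
Pull out 2: since 5 ≡ 5 (mod 8), (2/5) = -1.
Reached (1/5) = 1. Collecting the sign flips along the way, the symbol is -1.

-1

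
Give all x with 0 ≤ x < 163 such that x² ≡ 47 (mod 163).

Since 163 ≡ 3 (mod 4), a square root of 47 is 47^((163+1)/4) = 47^41 mod 163.
Repeated squaring: 47^2≡90, 47^4≡113, 47^8≡55, 47^16≡91, 47^32≡131 (mod 163).
47^41 = 47^(32+8+1) ≡ 84 (mod 163).
Check: 84² = 7056 ≡ 47 (mod 163). The two roots are 79 and 84.

79, 84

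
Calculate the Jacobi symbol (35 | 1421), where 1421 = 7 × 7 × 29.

Reciprocity: 35 ≡ 3 and 1421 ≡ 1 (mod 4), so (35/1421) = +(1421/35).
Reduce top mod 35: now compute (21/35).
Reciprocity: 21 ≡ 1 and 35 ≡ 3 (mod 4), so (21/35) = +(35/21).
Reduce top mod 21: now compute (14/21).
Pull out 2: since 21 ≡ 5 (mod 8), (2/21) = -1.
Reciprocity: 7 ≡ 3 and 21 ≡ 1 (mod 4), so (7/21) = +(21/7).
Reduce top mod 7: now compute (0/7).
Top reduces to 0: gcd > 1, so the symbol is 0.

0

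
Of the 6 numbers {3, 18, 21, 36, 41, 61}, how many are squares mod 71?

3

(3/71) = +1 → QR.
(18/71) = +1 → QR.
(21/71) = -1 → non-residue.
(36/71) = +1 → QR.
(41/71) = -1 → non-residue.
(61/71) = -1 → non-residue.
Total quadratic residues among the 6: 3.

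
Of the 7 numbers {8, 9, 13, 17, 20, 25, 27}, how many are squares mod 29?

(8/29) = -1 → non-residue.
(9/29) = +1 → QR.
(13/29) = +1 → QR.
(17/29) = -1 → non-residue.
(20/29) = +1 → QR.
(25/29) = +1 → QR.
(27/29) = -1 → non-residue.
Total quadratic residues among the 7: 4.

4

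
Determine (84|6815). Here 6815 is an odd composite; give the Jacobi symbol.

-1

Pull out 2^2: since 6815 ≡ 7 (mod 8), (2/6815) = +1, so (2/6815)^2 = +1.
Reciprocity: 21 ≡ 1 and 6815 ≡ 3 (mod 4), so (21/6815) = +(6815/21).
Reduce top mod 21: now compute (11/21).
Reciprocity: 11 ≡ 3 and 21 ≡ 1 (mod 4), so (11/21) = +(21/11).
Reduce top mod 11: now compute (10/11).
Pull out 2: since 11 ≡ 3 (mod 8), (2/11) = -1.
Reciprocity: 5 ≡ 1 and 11 ≡ 3 (mod 4), so (5/11) = +(11/5).
Reduce top mod 5: now compute (1/5).
Reached (1/5) = 1. Collecting the sign flips along the way, the symbol is -1.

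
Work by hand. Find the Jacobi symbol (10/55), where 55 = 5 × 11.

0

Pull out 2: since 55 ≡ 7 (mod 8), (2/55) = +1.
Reciprocity: 5 ≡ 1 and 55 ≡ 3 (mod 4), so (5/55) = +(55/5).
Reduce top mod 5: now compute (0/5).
Top reduces to 0: gcd > 1, so the symbol is 0.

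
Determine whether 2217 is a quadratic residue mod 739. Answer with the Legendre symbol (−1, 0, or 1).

First reduce: 2217 ≡ 0 (mod 739).
Top reduces to 0: gcd > 1, so the symbol is 0.

0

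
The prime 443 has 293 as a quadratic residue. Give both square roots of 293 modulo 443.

208, 235

Since 443 ≡ 3 (mod 4), a square root of 293 is 293^((443+1)/4) = 293^111 mod 443.
Repeated squaring: 293^2≡350, 293^4≡232, 293^8≡221, 293^16≡111, 293^32≡360, 293^64≡244 (mod 443).
293^111 = 293^(64+32+8+4+2+1) ≡ 208 (mod 443).
Check: 208² = 43264 ≡ 293 (mod 443). The two roots are 208 and 235.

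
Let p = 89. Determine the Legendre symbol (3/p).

Reciprocity: 3 ≡ 3 and 89 ≡ 1 (mod 4), so (3/89) = +(89/3).
Reduce top mod 3: now compute (2/3).
Pull out 2: since 3 ≡ 3 (mod 8), (2/3) = -1.
Reached (1/3) = 1. Collecting the sign flips along the way, the symbol is -1.

-1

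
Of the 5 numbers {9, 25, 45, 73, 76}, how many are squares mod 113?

2

(9/113) = +1 → QR.
(25/113) = +1 → QR.
(45/113) = -1 → non-residue.
(73/113) = -1 → non-residue.
(76/113) = -1 → non-residue.
Total quadratic residues among the 5: 2.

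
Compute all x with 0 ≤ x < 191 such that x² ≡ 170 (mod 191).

19, 172

Since 191 ≡ 3 (mod 4), a square root of 170 is 170^((191+1)/4) = 170^48 mod 191.
Repeated squaring: 170^2≡59, 170^4≡43, 170^8≡130, 170^16≡92, 170^32≡60 (mod 191).
170^48 = 170^(32+16) ≡ 172 (mod 191).
Check: 172² = 29584 ≡ 170 (mod 191). The two roots are 19 and 172.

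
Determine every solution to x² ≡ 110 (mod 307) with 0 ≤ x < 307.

Since 307 ≡ 3 (mod 4), a square root of 110 is 110^((307+1)/4) = 110^77 mod 307.
Repeated squaring: 110^2≡127, 110^4≡165, 110^8≡209, 110^16≡87, 110^32≡201, 110^64≡184 (mod 307).
110^77 = 110^(64+8+4+1) ≡ 234 (mod 307).
Check: 234² = 54756 ≡ 110 (mod 307). The two roots are 73 and 234.

73, 234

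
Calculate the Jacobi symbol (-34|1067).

First reduce: -34 ≡ 1033 (mod 1067).
Reciprocity: 1033 ≡ 1 and 1067 ≡ 3 (mod 4), so (1033/1067) = +(1067/1033).
Reduce top mod 1033: now compute (34/1033).
Pull out 2: since 1033 ≡ 1 (mod 8), (2/1033) = +1.
Reciprocity: 17 ≡ 1 and 1033 ≡ 1 (mod 4), so (17/1033) = +(1033/17).
Reduce top mod 17: now compute (13/17).
Reciprocity: 13 ≡ 1 and 17 ≡ 1 (mod 4), so (13/17) = +(17/13).
Reduce top mod 13: now compute (4/13).
Pull out 2^2: since 13 ≡ 5 (mod 8), (2/13) = -1, so (2/13)^2 = +1.
Reached (1/13) = 1. Collecting the sign flips along the way, the symbol is +1.

1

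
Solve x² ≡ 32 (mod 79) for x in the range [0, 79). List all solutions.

36, 43

Since 79 ≡ 3 (mod 4), a square root of 32 is 32^((79+1)/4) = 32^20 mod 79.
Repeated squaring: 32^2≡76, 32^4≡9, 32^8≡2, 32^16≡4 (mod 79).
32^20 = 32^(16+4) ≡ 36 (mod 79).
Check: 36² = 1296 ≡ 32 (mod 79). The two roots are 36 and 43.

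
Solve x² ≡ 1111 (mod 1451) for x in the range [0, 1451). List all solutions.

Since 1451 ≡ 3 (mod 4), a square root of 1111 is 1111^((1451+1)/4) = 1111^363 mod 1451.
Repeated squaring: 1111^2≡971, 1111^4≡1142, 1111^8≡1166, 1111^16≡1420, 1111^32≡961, 1111^64≡685, 1111^128≡552, 1111^256≡1445 (mod 1451).
1111^363 = 1111^(256+64+32+8+2+1) ≡ 1199 (mod 1451).
Check: 1199² = 1437601 ≡ 1111 (mod 1451). The two roots are 252 and 1199.

252, 1199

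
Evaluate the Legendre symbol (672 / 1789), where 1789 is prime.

Pull out 2^5: since 1789 ≡ 5 (mod 8), (2/1789) = -1, so (2/1789)^5 = -1.
Reciprocity: 21 ≡ 1 and 1789 ≡ 1 (mod 4), so (21/1789) = +(1789/21).
Reduce top mod 21: now compute (4/21).
Pull out 2^2: since 21 ≡ 5 (mod 8), (2/21) = -1, so (2/21)^2 = +1.
Reached (1/21) = 1. Collecting the sign flips along the way, the symbol is -1.

-1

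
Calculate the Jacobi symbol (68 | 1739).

-1

Pull out 2^2: since 1739 ≡ 3 (mod 8), (2/1739) = -1, so (2/1739)^2 = +1.
Reciprocity: 17 ≡ 1 and 1739 ≡ 3 (mod 4), so (17/1739) = +(1739/17).
Reduce top mod 17: now compute (5/17).
Reciprocity: 5 ≡ 1 and 17 ≡ 1 (mod 4), so (5/17) = +(17/5).
Reduce top mod 5: now compute (2/5).
Pull out 2: since 5 ≡ 5 (mod 8), (2/5) = -1.
Reached (1/5) = 1. Collecting the sign flips along the way, the symbol is -1.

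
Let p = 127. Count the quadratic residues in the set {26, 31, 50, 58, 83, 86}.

(26/127) = +1 → QR.
(31/127) = +1 → QR.
(50/127) = +1 → QR.
(58/127) = -1 → non-residue.
(83/127) = -1 → non-residue.
(86/127) = -1 → non-residue.
Total quadratic residues among the 6: 3.

3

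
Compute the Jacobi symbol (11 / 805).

-1

Reciprocity: 11 ≡ 3 and 805 ≡ 1 (mod 4), so (11/805) = +(805/11).
Reduce top mod 11: now compute (2/11).
Pull out 2: since 11 ≡ 3 (mod 8), (2/11) = -1.
Reached (1/11) = 1. Collecting the sign flips along the way, the symbol is -1.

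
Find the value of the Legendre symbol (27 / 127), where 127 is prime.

Reciprocity: 27 ≡ 3 and 127 ≡ 3 (mod 4), so (27/127) = −(127/27).
Reduce top mod 27: now compute (19/27).
Reciprocity: 19 ≡ 3 and 27 ≡ 3 (mod 4), so (19/27) = −(27/19).
Reduce top mod 19: now compute (8/19).
Pull out 2^3: since 19 ≡ 3 (mod 8), (2/19) = -1, so (2/19)^3 = -1.
Reached (1/19) = 1. Collecting the sign flips along the way, the symbol is -1.

-1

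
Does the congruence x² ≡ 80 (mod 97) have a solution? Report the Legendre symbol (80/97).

Euler's criterion: (80/97) ≡ 80^48 (mod 97).
80^2 ≡ 95 (mod 97)
80^4 ≡ 4 (mod 97)
80^8 ≡ 16 (mod 97)
80^16 ≡ 62 (mod 97)
80^32 ≡ 61 (mod 97)
80^48 = 80^(32+16) ≡ 96 (mod 97).
Result is 96 ≡ −1, so (80/97) = −1.

-1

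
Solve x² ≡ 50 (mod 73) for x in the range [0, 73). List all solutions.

73 ≡ 1 (mod 4), so we find a root by search.
Trying successive values, 14² = 196 ≡ 50 (mod 73). The other root is 73 − 14 = 59.

14, 59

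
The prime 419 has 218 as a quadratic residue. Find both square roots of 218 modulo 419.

78, 341

Since 419 ≡ 3 (mod 4), a square root of 218 is 218^((419+1)/4) = 218^105 mod 419.
Repeated squaring: 218^2≡177, 218^4≡323, 218^8≡417, 218^16≡4, 218^32≡16, 218^64≡256 (mod 419).
218^105 = 218^(64+32+8+1) ≡ 341 (mod 419).
Check: 341² = 116281 ≡ 218 (mod 419). The two roots are 78 and 341.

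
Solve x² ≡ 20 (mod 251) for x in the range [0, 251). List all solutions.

32, 219

Since 251 ≡ 3 (mod 4), a square root of 20 is 20^((251+1)/4) = 20^63 mod 251.
Repeated squaring: 20^2≡149, 20^4≡113, 20^8≡219, 20^16≡20, 20^32≡149 (mod 251).
20^63 = 20^(32+16+8+4+2+1) ≡ 219 (mod 251).
Check: 219² = 47961 ≡ 20 (mod 251). The two roots are 32 and 219.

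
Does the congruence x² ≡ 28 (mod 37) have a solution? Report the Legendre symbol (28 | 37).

1

Pull out 2^2: since 37 ≡ 5 (mod 8), (2/37) = -1, so (2/37)^2 = +1.
Reciprocity: 7 ≡ 3 and 37 ≡ 1 (mod 4), so (7/37) = +(37/7).
Reduce top mod 7: now compute (2/7).
Pull out 2: since 7 ≡ 7 (mod 8), (2/7) = +1.
Reached (1/7) = 1. Collecting the sign flips along the way, the symbol is +1.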